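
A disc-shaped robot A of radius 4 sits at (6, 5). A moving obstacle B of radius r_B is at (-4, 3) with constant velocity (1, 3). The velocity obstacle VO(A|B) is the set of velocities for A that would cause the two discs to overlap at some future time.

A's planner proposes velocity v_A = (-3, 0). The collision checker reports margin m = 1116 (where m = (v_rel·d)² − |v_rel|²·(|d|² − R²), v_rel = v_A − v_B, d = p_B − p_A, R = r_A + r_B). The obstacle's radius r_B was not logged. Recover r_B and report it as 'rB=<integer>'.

m = 1116
d = (-10, -2);  v_rel = (-4, -3),  |v_rel|² = 25
v_rel×d = (-4)·(-2) − (-3)·(-10) = -22
since m = R²·25 − (-22)²:  R² = (484 + 1116) / 25 = 64
R = √64 = 8  ⇒  r_B = 8 − 4 = 4

rB=4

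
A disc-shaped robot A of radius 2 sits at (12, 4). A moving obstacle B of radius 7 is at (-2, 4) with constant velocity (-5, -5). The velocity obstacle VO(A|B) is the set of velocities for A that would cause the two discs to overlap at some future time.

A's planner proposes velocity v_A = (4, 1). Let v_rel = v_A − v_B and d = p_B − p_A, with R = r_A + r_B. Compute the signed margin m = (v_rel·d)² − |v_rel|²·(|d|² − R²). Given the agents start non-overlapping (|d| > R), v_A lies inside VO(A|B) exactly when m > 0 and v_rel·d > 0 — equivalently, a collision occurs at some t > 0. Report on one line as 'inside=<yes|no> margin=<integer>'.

d = (-14, 0),  |d|² = 196;  R = 2+7 = 9,  c = 196−9² = 115
v_rel = (9, 6),  |v_rel|² = 117;  v_rel·d = (9)·(-14) + (6)·(0) = -126
117·t² + 252·t + 115 = 0  ⇒  m = (-126)² − 117·115 = 2421
m = 2421 > 0,  v_rel·d = -126 < 0  ⇒  outside

inside=no margin=2421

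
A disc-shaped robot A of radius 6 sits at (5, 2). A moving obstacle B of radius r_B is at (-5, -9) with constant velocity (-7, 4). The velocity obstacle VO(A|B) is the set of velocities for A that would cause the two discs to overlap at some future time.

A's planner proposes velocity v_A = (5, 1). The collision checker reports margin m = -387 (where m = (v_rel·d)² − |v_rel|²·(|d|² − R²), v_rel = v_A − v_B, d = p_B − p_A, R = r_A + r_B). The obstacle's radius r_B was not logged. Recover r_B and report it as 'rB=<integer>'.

m = -387
d = (-10, -11);  v_rel = (12, -3),  |v_rel|² = 153
v_rel×d = (12)·(-11) − (-3)·(-10) = -162
since m = R²·153 − (-162)²:  R² = (26244 + -387) / 153 = 169
R = √169 = 13  ⇒  r_B = 13 − 6 = 7

rB=7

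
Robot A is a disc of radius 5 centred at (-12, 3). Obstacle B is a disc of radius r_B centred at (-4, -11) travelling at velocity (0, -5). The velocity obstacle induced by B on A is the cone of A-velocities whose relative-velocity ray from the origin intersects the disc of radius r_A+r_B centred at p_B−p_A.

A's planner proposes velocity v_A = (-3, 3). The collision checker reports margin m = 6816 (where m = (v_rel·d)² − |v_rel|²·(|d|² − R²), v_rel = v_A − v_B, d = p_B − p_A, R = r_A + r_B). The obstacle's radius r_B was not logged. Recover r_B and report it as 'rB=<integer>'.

m = 6816
d = (8, -14);  v_rel = (-3, 8),  |v_rel|² = 73
v_rel×d = (-3)·(-14) − (8)·(8) = -22
since m = R²·73 − (-22)²:  R² = (484 + 6816) / 73 = 100
R = √100 = 10  ⇒  r_B = 10 − 5 = 5

rB=5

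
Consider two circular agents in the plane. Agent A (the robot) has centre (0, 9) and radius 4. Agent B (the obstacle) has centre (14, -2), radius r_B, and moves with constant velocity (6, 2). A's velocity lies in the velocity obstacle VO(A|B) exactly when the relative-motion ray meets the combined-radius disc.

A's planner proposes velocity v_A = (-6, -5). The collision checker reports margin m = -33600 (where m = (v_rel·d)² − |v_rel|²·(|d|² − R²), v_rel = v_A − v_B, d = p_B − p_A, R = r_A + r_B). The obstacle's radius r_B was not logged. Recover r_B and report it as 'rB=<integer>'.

m = -33600
d = (14, -11);  v_rel = (-12, -7),  |v_rel|² = 193
v_rel×d = (-12)·(-11) − (-7)·(14) = 230
since m = R²·193 − 230²:  R² = (52900 + -33600) / 193 = 100
R = √100 = 10  ⇒  r_B = 10 − 4 = 6

rB=6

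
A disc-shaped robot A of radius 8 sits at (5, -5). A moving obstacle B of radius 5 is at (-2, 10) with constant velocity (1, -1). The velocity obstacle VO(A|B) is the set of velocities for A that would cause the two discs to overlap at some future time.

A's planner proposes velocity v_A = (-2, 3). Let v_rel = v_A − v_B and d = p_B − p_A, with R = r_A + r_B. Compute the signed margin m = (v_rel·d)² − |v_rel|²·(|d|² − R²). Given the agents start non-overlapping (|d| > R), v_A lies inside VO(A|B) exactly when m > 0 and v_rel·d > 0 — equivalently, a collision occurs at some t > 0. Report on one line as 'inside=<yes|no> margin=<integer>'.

d = (-7, 15),  |d|² = 274;  R = 8+5 = 13,  c = 274−13² = 105
v_rel = (-3, 4),  |v_rel|² = 25;  v_rel·d = (-3)·(-7) + (4)·(15) = 81
25·t² − 162·t + 105 = 0  ⇒  m = 81² − 25·105 = 3936
m = 3936 > 0,  v_rel·d = 81 > 0  ⇒  inside

inside=yes margin=3936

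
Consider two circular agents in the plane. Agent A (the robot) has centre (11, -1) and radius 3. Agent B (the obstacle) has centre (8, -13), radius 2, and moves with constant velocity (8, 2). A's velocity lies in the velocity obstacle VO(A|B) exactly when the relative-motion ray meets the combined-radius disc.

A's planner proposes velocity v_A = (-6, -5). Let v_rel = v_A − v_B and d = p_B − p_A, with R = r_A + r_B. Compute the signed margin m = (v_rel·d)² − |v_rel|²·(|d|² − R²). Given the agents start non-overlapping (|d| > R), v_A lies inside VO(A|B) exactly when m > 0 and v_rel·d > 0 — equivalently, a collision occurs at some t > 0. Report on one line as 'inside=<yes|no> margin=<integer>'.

d = (-3, -12),  |d|² = 153;  R = 3+2 = 5,  c = 153−5² = 128
v_rel = (-14, -7),  |v_rel|² = 245;  v_rel·d = (-14)·(-3) + (-7)·(-12) = 126
245·t² − 252·t + 128 = 0  ⇒  m = 126² − 245·128 = -15484
m = -15484 < 0,  v_rel·d = 126 > 0  ⇒  outside

inside=no margin=-15484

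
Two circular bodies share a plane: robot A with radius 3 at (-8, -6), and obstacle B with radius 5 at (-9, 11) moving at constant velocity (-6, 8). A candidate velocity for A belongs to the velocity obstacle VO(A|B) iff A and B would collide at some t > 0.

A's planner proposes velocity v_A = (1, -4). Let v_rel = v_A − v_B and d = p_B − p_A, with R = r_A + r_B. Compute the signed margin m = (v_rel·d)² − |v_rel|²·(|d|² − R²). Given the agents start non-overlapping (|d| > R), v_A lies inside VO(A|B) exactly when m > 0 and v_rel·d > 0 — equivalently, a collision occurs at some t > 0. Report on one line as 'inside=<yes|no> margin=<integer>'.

d = (-1, 17),  |d|² = 290;  R = 3+5 = 8,  c = 290−8² = 226
v_rel = (7, -12),  |v_rel|² = 193;  v_rel·d = (7)·(-1) + (-12)·(17) = -211
193·t² + 422·t + 226 = 0  ⇒  m = (-211)² − 193·226 = 903
m = 903 > 0,  v_rel·d = -211 < 0  ⇒  outside

inside=no margin=903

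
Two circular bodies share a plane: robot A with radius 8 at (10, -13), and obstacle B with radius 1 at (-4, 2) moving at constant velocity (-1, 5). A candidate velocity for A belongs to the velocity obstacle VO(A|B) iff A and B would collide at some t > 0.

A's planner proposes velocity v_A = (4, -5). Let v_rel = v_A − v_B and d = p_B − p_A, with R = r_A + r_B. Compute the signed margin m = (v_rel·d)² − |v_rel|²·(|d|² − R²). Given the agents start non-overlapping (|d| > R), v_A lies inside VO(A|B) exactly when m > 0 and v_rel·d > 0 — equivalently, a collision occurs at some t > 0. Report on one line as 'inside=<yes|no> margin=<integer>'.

d = (-14, 15),  |d|² = 421;  R = 8+1 = 9,  c = 421−9² = 340
v_rel = (5, -10),  |v_rel|² = 125;  v_rel·d = (5)·(-14) + (-10)·(15) = -220
125·t² + 440·t + 340 = 0  ⇒  m = (-220)² − 125·340 = 5900
m = 5900 > 0,  v_rel·d = -220 < 0  ⇒  outside

inside=no margin=5900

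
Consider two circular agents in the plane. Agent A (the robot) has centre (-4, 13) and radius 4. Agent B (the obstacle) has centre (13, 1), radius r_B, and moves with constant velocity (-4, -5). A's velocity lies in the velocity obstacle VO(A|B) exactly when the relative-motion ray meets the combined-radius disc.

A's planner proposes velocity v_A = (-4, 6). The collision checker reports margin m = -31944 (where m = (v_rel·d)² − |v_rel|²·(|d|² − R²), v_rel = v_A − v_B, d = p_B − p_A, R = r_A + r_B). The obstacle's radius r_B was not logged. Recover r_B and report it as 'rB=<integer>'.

m = -31944
d = (17, -12);  v_rel = (0, 11),  |v_rel|² = 121
v_rel×d = (0)·(-12) − (11)·(17) = -187
since m = R²·121 − (-187)²:  R² = (34969 + -31944) / 121 = 25
R = √25 = 5  ⇒  r_B = 5 − 4 = 1

rB=1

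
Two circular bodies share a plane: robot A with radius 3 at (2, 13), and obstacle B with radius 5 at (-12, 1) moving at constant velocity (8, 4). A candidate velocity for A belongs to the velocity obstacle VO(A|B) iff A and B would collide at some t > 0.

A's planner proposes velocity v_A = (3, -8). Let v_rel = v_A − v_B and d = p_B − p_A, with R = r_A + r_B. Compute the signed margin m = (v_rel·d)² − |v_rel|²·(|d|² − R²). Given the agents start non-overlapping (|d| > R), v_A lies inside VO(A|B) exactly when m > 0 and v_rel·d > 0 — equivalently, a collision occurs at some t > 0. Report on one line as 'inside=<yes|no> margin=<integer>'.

d = (-14, -12),  |d|² = 340;  R = 3+5 = 8,  c = 340−8² = 276
v_rel = (-5, -12),  |v_rel|² = 169;  v_rel·d = (-5)·(-14) + (-12)·(-12) = 214
169·t² − 428·t + 276 = 0  ⇒  m = 214² − 169·276 = -848
m = -848 < 0,  v_rel·d = 214 > 0  ⇒  outside

inside=no margin=-848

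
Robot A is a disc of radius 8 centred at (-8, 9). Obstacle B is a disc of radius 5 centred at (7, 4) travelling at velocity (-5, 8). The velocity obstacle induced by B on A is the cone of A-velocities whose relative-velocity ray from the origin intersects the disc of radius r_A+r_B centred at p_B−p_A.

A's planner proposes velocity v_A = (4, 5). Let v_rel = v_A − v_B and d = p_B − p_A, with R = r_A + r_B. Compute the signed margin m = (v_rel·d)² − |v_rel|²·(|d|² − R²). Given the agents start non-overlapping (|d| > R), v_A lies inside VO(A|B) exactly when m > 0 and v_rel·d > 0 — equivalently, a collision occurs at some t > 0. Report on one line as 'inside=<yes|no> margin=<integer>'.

d = (15, -5),  |d|² = 250;  R = 8+5 = 13,  c = 250−13² = 81
v_rel = (9, -3),  |v_rel|² = 90;  v_rel·d = (9)·(15) + (-3)·(-5) = 150
90·t² − 300·t + 81 = 0  ⇒  m = 150² − 90·81 = 15210
m = 15210 > 0,  v_rel·d = 150 > 0  ⇒  inside

inside=yes margin=15210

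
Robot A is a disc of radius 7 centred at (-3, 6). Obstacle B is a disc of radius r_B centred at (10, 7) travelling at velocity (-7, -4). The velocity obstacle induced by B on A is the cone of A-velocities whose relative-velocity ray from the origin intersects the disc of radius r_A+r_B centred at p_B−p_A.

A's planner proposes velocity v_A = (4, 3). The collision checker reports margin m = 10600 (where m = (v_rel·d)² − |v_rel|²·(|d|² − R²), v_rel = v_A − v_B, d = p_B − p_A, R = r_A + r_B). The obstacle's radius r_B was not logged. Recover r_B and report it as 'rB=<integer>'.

m = 10600
d = (13, 1);  v_rel = (11, 7),  |v_rel|² = 170
v_rel×d = (11)·(1) − (7)·(13) = -80
since m = R²·170 − (-80)²:  R² = (6400 + 10600) / 170 = 100
R = √100 = 10  ⇒  r_B = 10 − 7 = 3

rB=3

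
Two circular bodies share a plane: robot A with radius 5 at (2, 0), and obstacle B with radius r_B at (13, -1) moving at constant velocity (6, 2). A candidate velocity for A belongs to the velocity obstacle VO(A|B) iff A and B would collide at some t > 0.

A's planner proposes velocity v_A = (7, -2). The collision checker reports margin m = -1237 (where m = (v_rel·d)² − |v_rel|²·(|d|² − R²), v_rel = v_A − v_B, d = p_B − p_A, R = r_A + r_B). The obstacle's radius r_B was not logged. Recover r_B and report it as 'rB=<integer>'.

m = -1237
d = (11, -1);  v_rel = (1, -4),  |v_rel|² = 17
v_rel×d = (1)·(-1) − (-4)·(11) = 43
since m = R²·17 − 43²:  R² = (1849 + -1237) / 17 = 36
R = √36 = 6  ⇒  r_B = 6 − 5 = 1

rB=1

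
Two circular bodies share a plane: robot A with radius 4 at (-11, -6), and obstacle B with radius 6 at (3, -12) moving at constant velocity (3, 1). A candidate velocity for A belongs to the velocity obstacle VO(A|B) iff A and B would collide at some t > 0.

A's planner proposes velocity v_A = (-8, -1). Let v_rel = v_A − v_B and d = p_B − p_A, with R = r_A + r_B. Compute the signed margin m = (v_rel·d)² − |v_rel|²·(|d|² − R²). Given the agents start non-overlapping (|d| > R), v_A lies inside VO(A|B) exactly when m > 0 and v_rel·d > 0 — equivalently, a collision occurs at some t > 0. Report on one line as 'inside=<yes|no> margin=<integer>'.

d = (14, -6),  |d|² = 232;  R = 4+6 = 10,  c = 232−10² = 132
v_rel = (-11, -2),  |v_rel|² = 125;  v_rel·d = (-11)·(14) + (-2)·(-6) = -142
125·t² + 284·t + 132 = 0  ⇒  m = (-142)² − 125·132 = 3664
m = 3664 > 0,  v_rel·d = -142 < 0  ⇒  outside

inside=no margin=3664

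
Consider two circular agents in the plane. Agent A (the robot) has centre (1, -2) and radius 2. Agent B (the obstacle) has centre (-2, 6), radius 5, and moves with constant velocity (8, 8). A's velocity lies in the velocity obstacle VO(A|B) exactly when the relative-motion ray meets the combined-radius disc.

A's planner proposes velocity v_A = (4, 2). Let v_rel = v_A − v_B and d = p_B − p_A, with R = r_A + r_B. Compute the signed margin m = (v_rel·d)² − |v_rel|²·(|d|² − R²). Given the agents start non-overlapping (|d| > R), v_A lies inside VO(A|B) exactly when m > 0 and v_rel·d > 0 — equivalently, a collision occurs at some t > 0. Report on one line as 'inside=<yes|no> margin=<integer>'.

d = (-3, 8),  |d|² = 73;  R = 2+5 = 7,  c = 73−7² = 24
v_rel = (-4, -6),  |v_rel|² = 52;  v_rel·d = (-4)·(-3) + (-6)·(8) = -36
52·t² + 72·t + 24 = 0  ⇒  m = (-36)² − 52·24 = 48
m = 48 > 0,  v_rel·d = -36 < 0  ⇒  outside

inside=no margin=48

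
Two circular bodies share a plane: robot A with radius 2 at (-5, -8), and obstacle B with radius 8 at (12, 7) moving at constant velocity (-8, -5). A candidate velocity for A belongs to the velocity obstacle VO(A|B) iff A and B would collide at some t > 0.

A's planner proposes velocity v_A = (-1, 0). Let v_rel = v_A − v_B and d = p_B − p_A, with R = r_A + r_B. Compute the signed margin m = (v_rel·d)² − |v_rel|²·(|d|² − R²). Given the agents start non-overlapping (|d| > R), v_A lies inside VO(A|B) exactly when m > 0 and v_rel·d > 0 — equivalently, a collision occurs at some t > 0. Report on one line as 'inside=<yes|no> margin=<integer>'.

d = (17, 15),  |d|² = 514;  R = 2+8 = 10,  c = 514−10² = 414
v_rel = (7, 5),  |v_rel|² = 74;  v_rel·d = (7)·(17) + (5)·(15) = 194
74·t² − 388·t + 414 = 0  ⇒  m = 194² − 74·414 = 7000
m = 7000 > 0,  v_rel·d = 194 > 0  ⇒  inside

inside=yes margin=7000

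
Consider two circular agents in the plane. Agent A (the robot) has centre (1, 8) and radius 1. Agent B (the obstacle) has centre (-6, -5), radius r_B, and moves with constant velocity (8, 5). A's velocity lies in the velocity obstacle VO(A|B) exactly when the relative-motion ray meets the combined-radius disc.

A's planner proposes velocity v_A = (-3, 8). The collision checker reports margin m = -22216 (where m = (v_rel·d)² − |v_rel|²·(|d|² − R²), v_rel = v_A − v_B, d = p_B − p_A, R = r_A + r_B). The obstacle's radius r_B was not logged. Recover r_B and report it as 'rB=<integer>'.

m = -22216
d = (-7, -13);  v_rel = (-11, 3),  |v_rel|² = 130
v_rel×d = (-11)·(-13) − (3)·(-7) = 164
since m = R²·130 − 164²:  R² = (26896 + -22216) / 130 = 36
R = √36 = 6  ⇒  r_B = 6 − 1 = 5

rB=5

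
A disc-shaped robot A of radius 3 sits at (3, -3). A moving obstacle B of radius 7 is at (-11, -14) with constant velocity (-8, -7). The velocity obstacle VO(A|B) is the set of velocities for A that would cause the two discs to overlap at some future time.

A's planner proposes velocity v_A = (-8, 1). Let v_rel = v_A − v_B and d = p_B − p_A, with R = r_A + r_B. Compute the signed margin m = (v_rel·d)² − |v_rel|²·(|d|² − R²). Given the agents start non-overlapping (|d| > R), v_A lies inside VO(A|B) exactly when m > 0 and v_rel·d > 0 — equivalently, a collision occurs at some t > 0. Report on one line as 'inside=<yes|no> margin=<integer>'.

d = (-14, -11),  |d|² = 317;  R = 3+7 = 10,  c = 317−10² = 217
v_rel = (0, 8),  |v_rel|² = 64;  v_rel·d = (0)·(-14) + (8)·(-11) = -88
64·t² + 176·t + 217 = 0  ⇒  m = (-88)² − 64·217 = -6144
m = -6144 < 0,  v_rel·d = -88 < 0  ⇒  outside

inside=no margin=-6144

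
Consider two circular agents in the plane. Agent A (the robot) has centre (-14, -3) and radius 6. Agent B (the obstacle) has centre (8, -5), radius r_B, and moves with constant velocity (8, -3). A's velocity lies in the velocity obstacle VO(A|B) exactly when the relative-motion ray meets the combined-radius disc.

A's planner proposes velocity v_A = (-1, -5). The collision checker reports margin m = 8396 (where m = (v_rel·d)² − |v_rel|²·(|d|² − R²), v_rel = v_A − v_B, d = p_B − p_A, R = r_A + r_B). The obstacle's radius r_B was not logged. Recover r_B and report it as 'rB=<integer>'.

m = 8396
d = (22, -2);  v_rel = (-9, -2),  |v_rel|² = 85
v_rel×d = (-9)·(-2) − (-2)·(22) = 62
since m = R²·85 − 62²:  R² = (3844 + 8396) / 85 = 144
R = √144 = 12  ⇒  r_B = 12 − 6 = 6

rB=6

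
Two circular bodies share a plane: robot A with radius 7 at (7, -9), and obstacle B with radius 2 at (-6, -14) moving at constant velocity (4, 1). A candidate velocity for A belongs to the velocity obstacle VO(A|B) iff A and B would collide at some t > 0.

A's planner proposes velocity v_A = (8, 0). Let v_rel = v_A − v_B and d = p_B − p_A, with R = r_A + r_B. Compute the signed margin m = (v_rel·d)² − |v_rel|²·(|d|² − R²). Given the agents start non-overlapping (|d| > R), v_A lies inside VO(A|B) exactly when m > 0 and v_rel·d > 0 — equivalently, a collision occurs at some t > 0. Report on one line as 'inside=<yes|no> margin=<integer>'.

d = (-13, -5),  |d|² = 194;  R = 7+2 = 9,  c = 194−9² = 113
v_rel = (4, -1),  |v_rel|² = 17;  v_rel·d = (4)·(-13) + (-1)·(-5) = -47
17·t² + 94·t + 113 = 0  ⇒  m = (-47)² − 17·113 = 288
m = 288 > 0,  v_rel·d = -47 < 0  ⇒  outside

inside=no margin=288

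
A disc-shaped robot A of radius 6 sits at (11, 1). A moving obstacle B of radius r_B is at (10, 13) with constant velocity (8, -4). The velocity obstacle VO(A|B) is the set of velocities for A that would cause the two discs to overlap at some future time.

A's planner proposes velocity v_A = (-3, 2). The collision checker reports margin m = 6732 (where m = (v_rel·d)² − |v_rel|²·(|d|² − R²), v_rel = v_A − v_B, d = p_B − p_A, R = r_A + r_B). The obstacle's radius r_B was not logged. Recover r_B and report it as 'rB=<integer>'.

m = 6732
d = (-1, 12);  v_rel = (-11, 6),  |v_rel|² = 157
v_rel×d = (-11)·(12) − (6)·(-1) = -126
since m = R²·157 − (-126)²:  R² = (15876 + 6732) / 157 = 144
R = √144 = 12  ⇒  r_B = 12 − 6 = 6

rB=6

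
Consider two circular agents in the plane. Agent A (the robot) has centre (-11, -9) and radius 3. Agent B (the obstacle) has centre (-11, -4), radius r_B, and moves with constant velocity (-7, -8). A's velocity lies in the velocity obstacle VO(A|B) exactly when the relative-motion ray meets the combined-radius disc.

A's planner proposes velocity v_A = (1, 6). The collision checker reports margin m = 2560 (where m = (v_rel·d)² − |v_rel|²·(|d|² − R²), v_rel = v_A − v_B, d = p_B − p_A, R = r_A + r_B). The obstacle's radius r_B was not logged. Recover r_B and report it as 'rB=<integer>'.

m = 2560
d = (0, 5);  v_rel = (8, 14),  |v_rel|² = 260
v_rel×d = (8)·(5) − (14)·(0) = 40
since m = R²·260 − 40²:  R² = (1600 + 2560) / 260 = 16
R = √16 = 4  ⇒  r_B = 4 − 3 = 1

rB=1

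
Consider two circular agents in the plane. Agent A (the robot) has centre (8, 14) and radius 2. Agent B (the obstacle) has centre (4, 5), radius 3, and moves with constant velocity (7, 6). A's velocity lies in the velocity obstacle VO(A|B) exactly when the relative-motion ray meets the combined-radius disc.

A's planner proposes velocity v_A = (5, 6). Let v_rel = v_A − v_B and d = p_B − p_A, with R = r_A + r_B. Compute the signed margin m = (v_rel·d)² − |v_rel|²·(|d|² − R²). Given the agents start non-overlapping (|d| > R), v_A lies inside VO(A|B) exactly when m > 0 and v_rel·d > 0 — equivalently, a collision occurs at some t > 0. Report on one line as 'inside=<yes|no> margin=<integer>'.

d = (-4, -9),  |d|² = 97;  R = 2+3 = 5,  c = 97−5² = 72
v_rel = (-2, 0),  |v_rel|² = 4;  v_rel·d = (-2)·(-4) + (0)·(-9) = 8
4·t² − 16·t + 72 = 0  ⇒  m = 8² − 4·72 = -224
m = -224 < 0,  v_rel·d = 8 > 0  ⇒  outside

inside=no margin=-224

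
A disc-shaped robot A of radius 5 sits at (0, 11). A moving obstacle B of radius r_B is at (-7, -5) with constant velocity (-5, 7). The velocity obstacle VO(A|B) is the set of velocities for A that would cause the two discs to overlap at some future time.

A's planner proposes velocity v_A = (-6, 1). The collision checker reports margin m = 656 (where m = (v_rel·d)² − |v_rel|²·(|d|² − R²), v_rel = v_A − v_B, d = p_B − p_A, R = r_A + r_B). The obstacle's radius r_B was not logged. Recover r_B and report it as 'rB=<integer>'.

m = 656
d = (-7, -16);  v_rel = (-1, -6),  |v_rel|² = 37
v_rel×d = (-1)·(-16) − (-6)·(-7) = -26
since m = R²·37 − (-26)²:  R² = (676 + 656) / 37 = 36
R = √36 = 6  ⇒  r_B = 6 − 5 = 1

rB=1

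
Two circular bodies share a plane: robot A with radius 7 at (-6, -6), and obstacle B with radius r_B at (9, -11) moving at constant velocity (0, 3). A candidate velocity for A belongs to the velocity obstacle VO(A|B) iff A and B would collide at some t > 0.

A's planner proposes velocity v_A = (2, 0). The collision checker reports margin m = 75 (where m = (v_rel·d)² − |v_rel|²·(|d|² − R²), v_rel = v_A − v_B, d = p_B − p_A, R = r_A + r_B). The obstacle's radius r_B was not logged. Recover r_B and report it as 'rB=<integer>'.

m = 75
d = (15, -5);  v_rel = (2, -3),  |v_rel|² = 13
v_rel×d = (2)·(-5) − (-3)·(15) = 35
since m = R²·13 − 35²:  R² = (1225 + 75) / 13 = 100
R = √100 = 10  ⇒  r_B = 10 − 7 = 3

rB=3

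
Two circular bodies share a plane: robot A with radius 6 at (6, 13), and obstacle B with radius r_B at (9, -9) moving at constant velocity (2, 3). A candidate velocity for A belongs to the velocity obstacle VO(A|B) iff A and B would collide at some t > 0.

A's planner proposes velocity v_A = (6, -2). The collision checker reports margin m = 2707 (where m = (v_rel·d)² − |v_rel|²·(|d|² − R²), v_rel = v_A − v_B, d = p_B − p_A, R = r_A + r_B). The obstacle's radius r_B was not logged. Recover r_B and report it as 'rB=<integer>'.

m = 2707
d = (3, -22);  v_rel = (4, -5),  |v_rel|² = 41
v_rel×d = (4)·(-22) − (-5)·(3) = -73
since m = R²·41 − (-73)²:  R² = (5329 + 2707) / 41 = 196
R = √196 = 14  ⇒  r_B = 14 − 6 = 8

rB=8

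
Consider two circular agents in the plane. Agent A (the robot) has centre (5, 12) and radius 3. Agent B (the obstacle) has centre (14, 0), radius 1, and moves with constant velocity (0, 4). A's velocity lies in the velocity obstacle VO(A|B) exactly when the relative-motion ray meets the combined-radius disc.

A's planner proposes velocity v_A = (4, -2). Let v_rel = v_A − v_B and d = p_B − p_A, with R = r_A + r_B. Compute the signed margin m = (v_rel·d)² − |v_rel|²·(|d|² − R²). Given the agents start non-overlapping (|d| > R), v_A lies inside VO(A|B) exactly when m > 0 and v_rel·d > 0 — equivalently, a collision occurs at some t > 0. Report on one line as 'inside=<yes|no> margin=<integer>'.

d = (9, -12),  |d|² = 225;  R = 3+1 = 4,  c = 225−4² = 209
v_rel = (4, -6),  |v_rel|² = 52;  v_rel·d = (4)·(9) + (-6)·(-12) = 108
52·t² − 216·t + 209 = 0  ⇒  m = 108² − 52·209 = 796
m = 796 > 0,  v_rel·d = 108 > 0  ⇒  inside

inside=yes margin=796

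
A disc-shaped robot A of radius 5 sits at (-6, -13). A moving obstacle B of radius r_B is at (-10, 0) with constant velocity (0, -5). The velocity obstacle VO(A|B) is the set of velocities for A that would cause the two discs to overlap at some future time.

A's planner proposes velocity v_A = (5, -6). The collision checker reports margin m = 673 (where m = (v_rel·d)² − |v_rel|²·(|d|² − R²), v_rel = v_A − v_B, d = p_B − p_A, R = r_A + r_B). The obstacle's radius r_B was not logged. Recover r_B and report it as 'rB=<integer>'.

m = 673
d = (-4, 13);  v_rel = (5, -1),  |v_rel|² = 26
v_rel×d = (5)·(13) − (-1)·(-4) = 61
since m = R²·26 − 61²:  R² = (3721 + 673) / 26 = 169
R = √169 = 13  ⇒  r_B = 13 − 5 = 8

rB=8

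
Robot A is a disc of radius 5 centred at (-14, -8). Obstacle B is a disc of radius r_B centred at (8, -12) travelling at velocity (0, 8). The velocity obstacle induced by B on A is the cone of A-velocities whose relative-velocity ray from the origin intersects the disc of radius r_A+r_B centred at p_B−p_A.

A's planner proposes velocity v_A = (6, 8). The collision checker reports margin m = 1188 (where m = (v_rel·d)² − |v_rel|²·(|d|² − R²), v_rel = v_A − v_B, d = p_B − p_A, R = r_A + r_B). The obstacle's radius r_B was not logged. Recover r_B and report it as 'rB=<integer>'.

m = 1188
d = (22, -4);  v_rel = (6, 0),  |v_rel|² = 36
v_rel×d = (6)·(-4) − (0)·(22) = -24
since m = R²·36 − (-24)²:  R² = (576 + 1188) / 36 = 49
R = √49 = 7  ⇒  r_B = 7 − 5 = 2

rB=2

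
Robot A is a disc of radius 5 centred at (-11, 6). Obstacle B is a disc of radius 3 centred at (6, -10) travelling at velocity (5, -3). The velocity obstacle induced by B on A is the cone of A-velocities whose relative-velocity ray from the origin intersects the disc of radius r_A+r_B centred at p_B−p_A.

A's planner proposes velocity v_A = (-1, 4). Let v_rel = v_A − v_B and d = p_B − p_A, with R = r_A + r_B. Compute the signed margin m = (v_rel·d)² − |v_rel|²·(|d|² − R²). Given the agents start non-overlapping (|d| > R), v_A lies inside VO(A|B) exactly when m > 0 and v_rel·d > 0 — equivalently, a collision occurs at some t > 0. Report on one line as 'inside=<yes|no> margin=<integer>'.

d = (17, -16),  |d|² = 545;  R = 5+3 = 8,  c = 545−8² = 481
v_rel = (-6, 7),  |v_rel|² = 85;  v_rel·d = (-6)·(17) + (7)·(-16) = -214
85·t² + 428·t + 481 = 0  ⇒  m = (-214)² − 85·481 = 4911
m = 4911 > 0,  v_rel·d = -214 < 0  ⇒  outside

inside=no margin=4911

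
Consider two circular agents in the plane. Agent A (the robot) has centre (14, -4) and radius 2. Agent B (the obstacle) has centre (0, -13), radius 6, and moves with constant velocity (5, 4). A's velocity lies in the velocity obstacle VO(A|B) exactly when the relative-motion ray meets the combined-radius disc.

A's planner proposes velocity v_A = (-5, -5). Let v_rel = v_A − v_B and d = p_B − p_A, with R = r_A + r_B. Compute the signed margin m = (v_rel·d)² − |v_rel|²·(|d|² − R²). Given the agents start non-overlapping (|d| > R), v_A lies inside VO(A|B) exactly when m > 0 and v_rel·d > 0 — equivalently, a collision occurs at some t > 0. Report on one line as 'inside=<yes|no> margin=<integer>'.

d = (-14, -9),  |d|² = 277;  R = 2+6 = 8,  c = 277−8² = 213
v_rel = (-10, -9),  |v_rel|² = 181;  v_rel·d = (-10)·(-14) + (-9)·(-9) = 221
181·t² − 442·t + 213 = 0  ⇒  m = 221² − 181·213 = 10288
m = 10288 > 0,  v_rel·d = 221 > 0  ⇒  inside

inside=yes margin=10288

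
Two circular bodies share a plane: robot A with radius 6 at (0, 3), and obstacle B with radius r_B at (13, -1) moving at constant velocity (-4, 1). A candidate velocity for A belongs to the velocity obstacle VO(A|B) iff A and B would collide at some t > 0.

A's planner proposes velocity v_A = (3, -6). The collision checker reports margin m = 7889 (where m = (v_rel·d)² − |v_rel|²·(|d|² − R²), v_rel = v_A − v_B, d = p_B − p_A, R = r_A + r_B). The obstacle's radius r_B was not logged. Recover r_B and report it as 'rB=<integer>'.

m = 7889
d = (13, -4);  v_rel = (7, -7),  |v_rel|² = 98
v_rel×d = (7)·(-4) − (-7)·(13) = 63
since m = R²·98 − 63²:  R² = (3969 + 7889) / 98 = 121
R = √121 = 11  ⇒  r_B = 11 − 6 = 5

rB=5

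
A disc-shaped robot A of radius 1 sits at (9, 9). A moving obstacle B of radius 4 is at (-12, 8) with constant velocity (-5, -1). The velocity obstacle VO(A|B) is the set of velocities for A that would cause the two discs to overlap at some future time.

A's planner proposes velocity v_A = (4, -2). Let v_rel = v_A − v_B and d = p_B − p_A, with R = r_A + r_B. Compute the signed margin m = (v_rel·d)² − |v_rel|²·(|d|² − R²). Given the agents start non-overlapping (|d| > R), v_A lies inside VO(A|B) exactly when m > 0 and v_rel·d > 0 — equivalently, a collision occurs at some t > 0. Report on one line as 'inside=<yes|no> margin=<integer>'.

d = (-21, -1),  |d|² = 442;  R = 1+4 = 5,  c = 442−5² = 417
v_rel = (9, -1),  |v_rel|² = 82;  v_rel·d = (9)·(-21) + (-1)·(-1) = -188
82·t² + 376·t + 417 = 0  ⇒  m = (-188)² − 82·417 = 1150
m = 1150 > 0,  v_rel·d = -188 < 0  ⇒  outside

inside=no margin=1150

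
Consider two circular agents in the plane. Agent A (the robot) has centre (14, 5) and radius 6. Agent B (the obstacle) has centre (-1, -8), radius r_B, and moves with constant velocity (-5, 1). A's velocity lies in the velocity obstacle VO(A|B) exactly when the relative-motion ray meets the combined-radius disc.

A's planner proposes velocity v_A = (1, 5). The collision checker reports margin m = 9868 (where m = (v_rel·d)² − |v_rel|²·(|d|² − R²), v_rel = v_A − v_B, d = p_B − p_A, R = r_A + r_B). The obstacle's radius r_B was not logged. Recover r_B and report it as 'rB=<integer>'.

m = 9868
d = (-15, -13);  v_rel = (6, 4),  |v_rel|² = 52
v_rel×d = (6)·(-13) − (4)·(-15) = -18
since m = R²·52 − (-18)²:  R² = (324 + 9868) / 52 = 196
R = √196 = 14  ⇒  r_B = 14 − 6 = 8

rB=8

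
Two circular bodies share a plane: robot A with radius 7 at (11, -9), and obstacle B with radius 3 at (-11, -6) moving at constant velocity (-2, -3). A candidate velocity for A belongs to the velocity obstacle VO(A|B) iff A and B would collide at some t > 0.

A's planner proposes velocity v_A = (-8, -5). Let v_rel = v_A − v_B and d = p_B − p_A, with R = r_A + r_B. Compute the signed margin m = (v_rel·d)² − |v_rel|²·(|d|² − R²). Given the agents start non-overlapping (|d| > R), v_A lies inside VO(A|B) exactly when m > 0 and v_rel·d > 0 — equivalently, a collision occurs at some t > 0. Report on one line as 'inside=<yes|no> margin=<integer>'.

d = (-22, 3),  |d|² = 493;  R = 7+3 = 10,  c = 493−10² = 393
v_rel = (-6, -2),  |v_rel|² = 40;  v_rel·d = (-6)·(-22) + (-2)·(3) = 126
40·t² − 252·t + 393 = 0  ⇒  m = 126² − 40·393 = 156
m = 156 > 0,  v_rel·d = 126 > 0  ⇒  inside

inside=yes margin=156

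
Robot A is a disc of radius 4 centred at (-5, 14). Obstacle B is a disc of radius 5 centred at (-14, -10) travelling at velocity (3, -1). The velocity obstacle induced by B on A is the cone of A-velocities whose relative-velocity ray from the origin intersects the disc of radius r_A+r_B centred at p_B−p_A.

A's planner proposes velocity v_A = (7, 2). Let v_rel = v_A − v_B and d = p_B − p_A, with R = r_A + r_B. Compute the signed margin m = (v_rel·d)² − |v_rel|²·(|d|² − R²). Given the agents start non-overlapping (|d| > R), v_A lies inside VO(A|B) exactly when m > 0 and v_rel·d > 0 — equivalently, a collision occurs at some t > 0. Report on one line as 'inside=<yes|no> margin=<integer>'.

d = (-9, -24),  |d|² = 657;  R = 4+5 = 9,  c = 657−9² = 576
v_rel = (4, 3),  |v_rel|² = 25;  v_rel·d = (4)·(-9) + (3)·(-24) = -108
25·t² + 216·t + 576 = 0  ⇒  m = (-108)² − 25·576 = -2736
m = -2736 < 0,  v_rel·d = -108 < 0  ⇒  outside

inside=no margin=-2736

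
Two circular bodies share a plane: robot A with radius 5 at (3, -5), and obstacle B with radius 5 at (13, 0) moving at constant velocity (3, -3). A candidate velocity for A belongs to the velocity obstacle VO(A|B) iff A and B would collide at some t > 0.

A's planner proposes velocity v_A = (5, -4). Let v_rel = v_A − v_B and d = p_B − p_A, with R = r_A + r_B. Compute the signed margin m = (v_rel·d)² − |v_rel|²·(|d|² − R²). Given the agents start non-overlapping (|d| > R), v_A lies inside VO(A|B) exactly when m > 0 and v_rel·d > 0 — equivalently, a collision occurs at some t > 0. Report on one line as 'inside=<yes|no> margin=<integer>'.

d = (10, 5),  |d|² = 125;  R = 5+5 = 10,  c = 125−10² = 25
v_rel = (2, -1),  |v_rel|² = 5;  v_rel·d = (2)·(10) + (-1)·(5) = 15
5·t² − 30·t + 25 = 0  ⇒  m = 15² − 5·25 = 100
m = 100 > 0,  v_rel·d = 15 > 0  ⇒  inside

inside=yes margin=100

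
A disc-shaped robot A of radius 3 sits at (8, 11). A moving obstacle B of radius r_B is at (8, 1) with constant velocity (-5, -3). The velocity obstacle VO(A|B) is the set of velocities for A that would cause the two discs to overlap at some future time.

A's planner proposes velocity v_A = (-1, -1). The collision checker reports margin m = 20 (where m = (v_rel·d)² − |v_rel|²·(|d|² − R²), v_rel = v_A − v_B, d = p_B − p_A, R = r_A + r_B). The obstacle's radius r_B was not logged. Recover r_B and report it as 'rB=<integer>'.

m = 20
d = (0, -10);  v_rel = (4, 2),  |v_rel|² = 20
v_rel×d = (4)·(-10) − (2)·(0) = -40
since m = R²·20 − (-40)²:  R² = (1600 + 20) / 20 = 81
R = √81 = 9  ⇒  r_B = 9 − 3 = 6

rB=6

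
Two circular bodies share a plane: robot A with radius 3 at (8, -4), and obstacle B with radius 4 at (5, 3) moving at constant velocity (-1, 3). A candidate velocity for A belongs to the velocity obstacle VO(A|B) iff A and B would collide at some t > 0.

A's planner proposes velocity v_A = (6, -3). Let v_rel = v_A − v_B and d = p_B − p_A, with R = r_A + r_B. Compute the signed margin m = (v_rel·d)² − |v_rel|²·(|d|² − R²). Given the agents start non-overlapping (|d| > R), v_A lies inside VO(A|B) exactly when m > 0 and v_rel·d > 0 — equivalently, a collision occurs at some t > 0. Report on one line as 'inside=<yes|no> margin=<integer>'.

d = (-3, 7),  |d|² = 58;  R = 3+4 = 7,  c = 58−7² = 9
v_rel = (7, -6),  |v_rel|² = 85;  v_rel·d = (7)·(-3) + (-6)·(7) = -63
85·t² + 126·t + 9 = 0  ⇒  m = (-63)² − 85·9 = 3204
m = 3204 > 0,  v_rel·d = -63 < 0  ⇒  outside

inside=no margin=3204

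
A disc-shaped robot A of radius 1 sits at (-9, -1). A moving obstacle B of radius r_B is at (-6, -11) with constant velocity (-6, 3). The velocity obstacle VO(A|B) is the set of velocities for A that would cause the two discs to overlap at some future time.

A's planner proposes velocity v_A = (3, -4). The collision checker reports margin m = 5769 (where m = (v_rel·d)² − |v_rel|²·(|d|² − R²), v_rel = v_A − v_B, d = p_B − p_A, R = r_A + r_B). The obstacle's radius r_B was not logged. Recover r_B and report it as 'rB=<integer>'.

m = 5769
d = (3, -10);  v_rel = (9, -7),  |v_rel|² = 130
v_rel×d = (9)·(-10) − (-7)·(3) = -69
since m = R²·130 − (-69)²:  R² = (4761 + 5769) / 130 = 81
R = √81 = 9  ⇒  r_B = 9 − 1 = 8

rB=8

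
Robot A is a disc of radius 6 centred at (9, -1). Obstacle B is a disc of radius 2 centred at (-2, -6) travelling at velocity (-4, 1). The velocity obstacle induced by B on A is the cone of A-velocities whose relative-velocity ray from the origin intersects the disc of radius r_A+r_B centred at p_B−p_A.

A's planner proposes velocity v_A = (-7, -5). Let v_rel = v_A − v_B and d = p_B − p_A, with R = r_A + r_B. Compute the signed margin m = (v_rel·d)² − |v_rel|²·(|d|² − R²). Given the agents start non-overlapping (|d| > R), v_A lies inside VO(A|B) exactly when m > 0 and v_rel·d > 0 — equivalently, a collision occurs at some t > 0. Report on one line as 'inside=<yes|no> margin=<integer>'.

d = (-11, -5),  |d|² = 146;  R = 6+2 = 8,  c = 146−8² = 82
v_rel = (-3, -6),  |v_rel|² = 45;  v_rel·d = (-3)·(-11) + (-6)·(-5) = 63
45·t² − 126·t + 82 = 0  ⇒  m = 63² − 45·82 = 279
m = 279 > 0,  v_rel·d = 63 > 0  ⇒  inside

inside=yes margin=279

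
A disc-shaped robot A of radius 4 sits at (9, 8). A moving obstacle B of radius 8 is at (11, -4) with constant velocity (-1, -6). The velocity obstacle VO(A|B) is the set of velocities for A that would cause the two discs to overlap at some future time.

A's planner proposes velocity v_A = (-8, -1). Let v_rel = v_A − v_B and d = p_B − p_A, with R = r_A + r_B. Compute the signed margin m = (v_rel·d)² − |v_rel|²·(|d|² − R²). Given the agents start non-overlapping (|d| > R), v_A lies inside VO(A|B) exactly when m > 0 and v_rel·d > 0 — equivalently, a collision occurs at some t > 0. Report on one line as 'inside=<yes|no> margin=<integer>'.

d = (2, -12),  |d|² = 148;  R = 4+8 = 12,  c = 148−12² = 4
v_rel = (-7, 5),  |v_rel|² = 74;  v_rel·d = (-7)·(2) + (5)·(-12) = -74
74·t² + 148·t + 4 = 0  ⇒  m = (-74)² − 74·4 = 5180
m = 5180 > 0,  v_rel·d = -74 < 0  ⇒  outside

inside=no margin=5180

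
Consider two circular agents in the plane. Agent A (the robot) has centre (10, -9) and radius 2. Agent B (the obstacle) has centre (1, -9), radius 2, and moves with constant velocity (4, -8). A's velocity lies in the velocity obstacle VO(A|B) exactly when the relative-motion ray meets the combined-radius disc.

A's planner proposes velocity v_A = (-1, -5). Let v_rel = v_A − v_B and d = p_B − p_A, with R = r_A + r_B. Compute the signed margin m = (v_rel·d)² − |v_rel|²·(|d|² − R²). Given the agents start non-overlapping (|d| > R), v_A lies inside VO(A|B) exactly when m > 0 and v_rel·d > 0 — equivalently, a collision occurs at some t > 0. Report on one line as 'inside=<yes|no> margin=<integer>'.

d = (-9, 0),  |d|² = 81;  R = 2+2 = 4,  c = 81−4² = 65
v_rel = (-5, 3),  |v_rel|² = 34;  v_rel·d = (-5)·(-9) + (3)·(0) = 45
34·t² − 90·t + 65 = 0  ⇒  m = 45² − 34·65 = -185
m = -185 < 0,  v_rel·d = 45 > 0  ⇒  outside

inside=no margin=-185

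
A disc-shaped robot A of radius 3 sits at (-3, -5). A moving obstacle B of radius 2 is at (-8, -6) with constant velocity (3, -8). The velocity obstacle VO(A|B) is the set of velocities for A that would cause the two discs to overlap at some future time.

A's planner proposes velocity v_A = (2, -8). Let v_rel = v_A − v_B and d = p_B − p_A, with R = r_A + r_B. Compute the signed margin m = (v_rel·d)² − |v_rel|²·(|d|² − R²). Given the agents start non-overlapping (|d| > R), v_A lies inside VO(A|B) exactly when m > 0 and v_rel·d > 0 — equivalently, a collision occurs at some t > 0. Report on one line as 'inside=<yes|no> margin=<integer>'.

d = (-5, -1),  |d|² = 26;  R = 3+2 = 5,  c = 26−5² = 1
v_rel = (-1, 0),  |v_rel|² = 1;  v_rel·d = (-1)·(-5) + (0)·(-1) = 5
1·t² − 10·t + 1 = 0  ⇒  m = 5² − 1·1 = 24
m = 24 > 0,  v_rel·d = 5 > 0  ⇒  inside

inside=yes margin=24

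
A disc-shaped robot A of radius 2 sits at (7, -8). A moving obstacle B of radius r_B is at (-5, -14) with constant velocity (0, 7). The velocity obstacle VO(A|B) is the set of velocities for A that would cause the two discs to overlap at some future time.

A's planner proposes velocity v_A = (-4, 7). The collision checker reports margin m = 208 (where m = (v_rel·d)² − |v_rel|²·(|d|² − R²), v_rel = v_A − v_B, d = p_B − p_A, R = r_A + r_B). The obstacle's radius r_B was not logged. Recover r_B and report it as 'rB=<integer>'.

m = 208
d = (-12, -6);  v_rel = (-4, 0),  |v_rel|² = 16
v_rel×d = (-4)·(-6) − (0)·(-12) = 24
since m = R²·16 − 24²:  R² = (576 + 208) / 16 = 49
R = √49 = 7  ⇒  r_B = 7 − 2 = 5

rB=5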